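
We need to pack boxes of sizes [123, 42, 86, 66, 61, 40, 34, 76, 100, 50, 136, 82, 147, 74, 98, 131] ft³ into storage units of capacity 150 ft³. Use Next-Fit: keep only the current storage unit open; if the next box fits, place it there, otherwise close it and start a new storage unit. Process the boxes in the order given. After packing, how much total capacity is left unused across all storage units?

123 ft³ → storage unit 1 (remaining 27 ft³)
42 ft³ → storage unit 2 (remaining 108 ft³)
86 ft³ → storage unit 2 (remaining 22 ft³)
66 ft³ → storage unit 3 (remaining 84 ft³)
61 ft³ → storage unit 3 (remaining 23 ft³)
40 ft³ → storage unit 4 (remaining 110 ft³)
34 ft³ → storage unit 4 (remaining 76 ft³)
76 ft³ → storage unit 4 (remaining 0 ft³)
100 ft³ → storage unit 5 (remaining 50 ft³)
50 ft³ → storage unit 5 (remaining 0 ft³)
136 ft³ → storage unit 6 (remaining 14 ft³)
82 ft³ → storage unit 7 (remaining 68 ft³)
147 ft³ → storage unit 8 (remaining 3 ft³)
74 ft³ → storage unit 9 (remaining 76 ft³)
98 ft³ → storage unit 10 (remaining 52 ft³)
131 ft³ → storage unit 11 (remaining 19 ft³)
11 storage units × 150 ft³ = 1650 ft³; used 1346 ft³; unused 304 ft³.

304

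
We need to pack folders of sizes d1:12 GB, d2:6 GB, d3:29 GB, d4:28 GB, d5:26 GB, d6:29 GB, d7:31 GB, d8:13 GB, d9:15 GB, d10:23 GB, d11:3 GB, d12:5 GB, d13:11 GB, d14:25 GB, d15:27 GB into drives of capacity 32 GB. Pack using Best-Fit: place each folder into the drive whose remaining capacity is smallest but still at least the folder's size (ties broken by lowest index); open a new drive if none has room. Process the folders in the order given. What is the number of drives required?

10

d1 (12 GB) → drive 1 (remaining 20 GB)
d2 (6 GB) → drive 1 (remaining 14 GB)
d3 (29 GB) → drive 2 (remaining 3 GB)
d4 (28 GB) → drive 3 (remaining 4 GB)
d5 (26 GB) → drive 4 (remaining 6 GB)
d6 (29 GB) → drive 5 (remaining 3 GB)
d7 (31 GB) → drive 6 (remaining 1 GB)
d8 (13 GB) → drive 1 (remaining 1 GB)
d9 (15 GB) → drive 7 (remaining 17 GB)
d10 (23 GB) → drive 8 (remaining 9 GB)
d11 (3 GB) → drive 2 (remaining 0 GB)
d12 (5 GB) → drive 4 (remaining 1 GB)
d13 (11 GB) → drive 7 (remaining 6 GB)
d14 (25 GB) → drive 9 (remaining 7 GB)
d15 (27 GB) → drive 10 (remaining 5 GB)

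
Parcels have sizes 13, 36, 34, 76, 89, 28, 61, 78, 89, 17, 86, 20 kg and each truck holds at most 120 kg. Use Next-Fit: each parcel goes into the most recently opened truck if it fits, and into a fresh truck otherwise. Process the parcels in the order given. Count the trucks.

13 kg → truck 1 (remaining 107 kg)
36 kg → truck 1 (remaining 71 kg)
34 kg → truck 1 (remaining 37 kg)
76 kg → truck 2 (remaining 44 kg)
89 kg → truck 3 (remaining 31 kg)
28 kg → truck 3 (remaining 3 kg)
61 kg → truck 4 (remaining 59 kg)
78 kg → truck 5 (remaining 42 kg)
89 kg → truck 6 (remaining 31 kg)
17 kg → truck 6 (remaining 14 kg)
86 kg → truck 7 (remaining 34 kg)
20 kg → truck 7 (remaining 14 kg)

7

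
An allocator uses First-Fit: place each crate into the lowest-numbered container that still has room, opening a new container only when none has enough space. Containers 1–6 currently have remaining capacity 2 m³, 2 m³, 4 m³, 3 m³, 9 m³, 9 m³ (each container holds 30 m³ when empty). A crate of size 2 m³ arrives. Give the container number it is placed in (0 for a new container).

1

Containers with room: container 1 (2 m³), container 2 (2 m³), container 3 (4 m³), container 4 (3 m³), container 5 (9 m³), container 6 (9 m³).
The first with room is container 1.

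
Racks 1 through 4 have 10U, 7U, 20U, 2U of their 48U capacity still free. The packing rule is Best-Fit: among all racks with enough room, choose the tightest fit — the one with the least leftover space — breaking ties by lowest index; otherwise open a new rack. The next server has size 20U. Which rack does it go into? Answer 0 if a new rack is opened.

3

Racks with room: rack 3 (20U).
Tightest fit is rack 3 with 20U free.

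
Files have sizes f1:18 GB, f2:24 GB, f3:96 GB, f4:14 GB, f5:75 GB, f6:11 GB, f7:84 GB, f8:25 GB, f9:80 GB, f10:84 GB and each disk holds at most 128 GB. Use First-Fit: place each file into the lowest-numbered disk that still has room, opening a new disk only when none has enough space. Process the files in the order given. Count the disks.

6 disks

f1 (18 GB) → disk 1 (remaining 110 GB)
f2 (24 GB) → disk 1 (remaining 86 GB)
f3 (96 GB) → disk 2 (remaining 32 GB)
f4 (14 GB) → disk 1 (remaining 72 GB)
f5 (75 GB) → disk 3 (remaining 53 GB)
f6 (11 GB) → disk 1 (remaining 61 GB)
f7 (84 GB) → disk 4 (remaining 44 GB)
f8 (25 GB) → disk 1 (remaining 36 GB)
f9 (80 GB) → disk 5 (remaining 48 GB)
f10 (84 GB) → disk 6 (remaining 44 GB)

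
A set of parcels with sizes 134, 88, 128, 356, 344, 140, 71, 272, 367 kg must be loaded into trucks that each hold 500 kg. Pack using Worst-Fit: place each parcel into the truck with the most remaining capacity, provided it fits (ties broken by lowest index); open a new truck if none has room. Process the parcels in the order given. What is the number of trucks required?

Put 134 kg in truck 1; 366 kg remain.
Put 88 kg in truck 1; 278 kg remain.
Put 128 kg in truck 1; 150 kg remain.
Put 356 kg in truck 2; 144 kg remain.
Put 344 kg in truck 3; 156 kg remain.
Put 140 kg in truck 3; 16 kg remain.
Put 71 kg in truck 1; 79 kg remain.
Put 272 kg in truck 4; 228 kg remain.
Put 367 kg in truck 5; 133 kg remain.

5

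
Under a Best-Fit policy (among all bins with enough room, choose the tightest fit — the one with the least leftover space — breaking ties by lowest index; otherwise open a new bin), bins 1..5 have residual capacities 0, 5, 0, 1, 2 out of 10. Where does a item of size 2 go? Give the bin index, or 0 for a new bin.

5

Bins with room: bin 2 (5), bin 5 (2).
Tightest fit is bin 5 with 2 free.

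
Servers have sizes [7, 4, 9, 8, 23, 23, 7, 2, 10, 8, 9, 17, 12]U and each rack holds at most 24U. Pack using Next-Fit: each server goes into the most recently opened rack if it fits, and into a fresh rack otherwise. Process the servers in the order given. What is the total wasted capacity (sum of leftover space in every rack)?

Put 7U in rack 1; 17U remain.
Put 4U in rack 1; 13U remain.
Put 9U in rack 1; 4U remain.
Put 8U in rack 2; 16U remain.
Put 23U in rack 3; 1U remain.
Put 23U in rack 4; 1U remain.
Put 7U in rack 5; 17U remain.
Put 2U in rack 5; 15U remain.
Put 10U in rack 5; 5U remain.
Put 8U in rack 6; 16U remain.
Put 9U in rack 6; 7U remain.
Put 17U in rack 7; 7U remain.
Put 12U in rack 8; 12U remain.
8 racks × 24U = 192U; used 139U; unused 53U.

53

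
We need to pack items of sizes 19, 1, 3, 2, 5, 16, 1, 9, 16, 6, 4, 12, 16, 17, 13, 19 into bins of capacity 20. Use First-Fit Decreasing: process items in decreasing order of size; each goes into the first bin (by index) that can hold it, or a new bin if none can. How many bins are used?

Sorted descending: 19, 19, 17, 16, 16, 16, 13, 12, 9, 6, 5, 4, 3, 2, 1, 1.
19 → bin 1 (remaining 1)
19 → bin 2 (remaining 1)
17 → bin 3 (remaining 3)
16 → bin 4 (remaining 4)
16 → bin 5 (remaining 4)
16 → bin 6 (remaining 4)
13 → bin 7 (remaining 7)
12 → bin 8 (remaining 8)
9 → bin 9 (remaining 11)
6 → bin 7 (remaining 1)
5 → bin 8 (remaining 3)
4 → bin 4 (remaining 0)
3 → bin 3 (remaining 0)
2 → bin 5 (remaining 2)
1 → bin 1 (remaining 0)
1 → bin 2 (remaining 0)
Final bins: [19,1] [19,1] [17,3] [16,4] [16,2] [16] [13,6] [12,5] [9].

9 bins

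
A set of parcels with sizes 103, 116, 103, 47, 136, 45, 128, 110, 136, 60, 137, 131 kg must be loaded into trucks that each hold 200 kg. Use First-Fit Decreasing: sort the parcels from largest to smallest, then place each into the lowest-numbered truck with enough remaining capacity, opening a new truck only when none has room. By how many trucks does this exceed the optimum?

First-Fit Decreasing: [137,60] [136,47] [136,45] [131] [128] [116] [110] [103] [103] → 9 trucks.
9 parcels exceed 100 kg (half the capacity), and no two of those can share a truck, so at least 9 trucks are needed.
So 9 is already optimal.

0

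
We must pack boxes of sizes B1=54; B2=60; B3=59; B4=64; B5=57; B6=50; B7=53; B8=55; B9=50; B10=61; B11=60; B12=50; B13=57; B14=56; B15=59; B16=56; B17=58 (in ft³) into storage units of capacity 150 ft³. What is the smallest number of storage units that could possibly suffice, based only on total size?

Total size = 54 + 60 + 59 + 64 + 57 + 50 + 53 + 55 + 50 + 61 + 60 + 50 + 57 + 56 + 59 + 56 + 58 = 959 ft³.
⌈959 / 150⌉ = 7.

7 storage units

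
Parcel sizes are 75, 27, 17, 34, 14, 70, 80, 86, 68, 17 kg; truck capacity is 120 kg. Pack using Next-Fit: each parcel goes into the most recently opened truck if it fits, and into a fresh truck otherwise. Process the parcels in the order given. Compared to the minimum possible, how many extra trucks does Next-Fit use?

0

Next-Fit: [75,27,17] [34,14,70] [80] [86] [68,17] → 5 trucks.
Total size 488 kg; any packing needs at least ⌈488/120⌉ = 5 trucks.
So 5 is already optimal.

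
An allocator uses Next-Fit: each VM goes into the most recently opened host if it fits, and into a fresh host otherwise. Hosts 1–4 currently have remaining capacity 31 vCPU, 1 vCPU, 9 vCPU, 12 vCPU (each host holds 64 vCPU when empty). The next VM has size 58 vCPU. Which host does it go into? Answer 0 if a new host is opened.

0

Next-Fit only looks at host 4, which has 12 vCPU free.
58 vCPU does not fit, so a new host is opened.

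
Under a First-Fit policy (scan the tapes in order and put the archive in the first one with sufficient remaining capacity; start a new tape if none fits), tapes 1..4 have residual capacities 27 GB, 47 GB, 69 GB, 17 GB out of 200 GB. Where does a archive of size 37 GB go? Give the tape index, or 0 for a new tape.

2

Tapes with room: tape 2 (47 GB), tape 3 (69 GB).
The first with room is tape 2.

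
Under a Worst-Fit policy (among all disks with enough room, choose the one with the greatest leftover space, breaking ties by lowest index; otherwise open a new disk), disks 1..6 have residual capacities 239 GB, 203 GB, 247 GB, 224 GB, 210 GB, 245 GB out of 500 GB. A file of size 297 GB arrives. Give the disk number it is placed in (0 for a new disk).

No disk has ≥ 297 GB free, so a new disk is opened.

0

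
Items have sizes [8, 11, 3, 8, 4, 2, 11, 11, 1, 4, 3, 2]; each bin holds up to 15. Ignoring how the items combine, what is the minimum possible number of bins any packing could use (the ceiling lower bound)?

5 bins

Total size = 8 + 11 + 3 + 8 + 4 + 2 + 11 + 11 + 1 + 4 + 3 + 2 = 68.
⌈68 / 15⌉ = 5.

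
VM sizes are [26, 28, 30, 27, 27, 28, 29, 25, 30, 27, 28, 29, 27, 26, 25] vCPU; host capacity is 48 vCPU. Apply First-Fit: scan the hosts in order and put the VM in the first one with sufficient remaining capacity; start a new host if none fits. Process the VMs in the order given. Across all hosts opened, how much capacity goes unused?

26 vCPU → host 1 (remaining 22 vCPU)
28 vCPU → host 2 (remaining 20 vCPU)
30 vCPU → host 3 (remaining 18 vCPU)
27 vCPU → host 4 (remaining 21 vCPU)
27 vCPU → host 5 (remaining 21 vCPU)
28 vCPU → host 6 (remaining 20 vCPU)
29 vCPU → host 7 (remaining 19 vCPU)
25 vCPU → host 8 (remaining 23 vCPU)
30 vCPU → host 9 (remaining 18 vCPU)
27 vCPU → host 10 (remaining 21 vCPU)
28 vCPU → host 11 (remaining 20 vCPU)
29 vCPU → host 12 (remaining 19 vCPU)
27 vCPU → host 13 (remaining 21 vCPU)
26 vCPU → host 14 (remaining 22 vCPU)
25 vCPU → host 15 (remaining 23 vCPU)
15 hosts × 48 vCPU = 720 vCPU; used 412 vCPU; unused 308 vCPU.

308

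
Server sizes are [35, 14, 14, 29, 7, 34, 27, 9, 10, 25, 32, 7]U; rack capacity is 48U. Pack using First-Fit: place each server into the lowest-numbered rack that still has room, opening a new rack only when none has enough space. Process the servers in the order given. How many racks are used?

7 racks

35U → rack 1 (remaining 13U)
14U → rack 2 (remaining 34U)
14U → rack 2 (remaining 20U)
29U → rack 3 (remaining 19U)
7U → rack 1 (remaining 6U)
34U → rack 4 (remaining 14U)
27U → rack 5 (remaining 21U)
9U → rack 2 (remaining 11U)
10U → rack 2 (remaining 1U)
25U → rack 6 (remaining 23U)
32U → rack 7 (remaining 16U)
7U → rack 3 (remaining 12U)
Final racks: [35,7] [14,14,9,10] [29,7] [34] [27] [25] [32].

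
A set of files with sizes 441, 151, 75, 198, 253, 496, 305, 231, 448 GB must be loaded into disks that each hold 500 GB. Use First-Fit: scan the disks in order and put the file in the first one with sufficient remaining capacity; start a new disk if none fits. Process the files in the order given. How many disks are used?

441 GB → disk 1 (remaining 59 GB)
151 GB → disk 2 (remaining 349 GB)
75 GB → disk 2 (remaining 274 GB)
198 GB → disk 2 (remaining 76 GB)
253 GB → disk 3 (remaining 247 GB)
496 GB → disk 4 (remaining 4 GB)
305 GB → disk 5 (remaining 195 GB)
231 GB → disk 3 (remaining 16 GB)
448 GB → disk 6 (remaining 52 GB)
Final disks: [441] [151,75,198] [253,231] [496] [305] [448].

6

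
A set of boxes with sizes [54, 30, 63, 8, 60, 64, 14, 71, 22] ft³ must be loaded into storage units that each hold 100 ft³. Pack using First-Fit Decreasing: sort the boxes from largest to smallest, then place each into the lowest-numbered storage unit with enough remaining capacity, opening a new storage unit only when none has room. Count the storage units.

Sorted descending: 71, 64, 63, 60, 54, 30, 22, 14, 8.
storage unit 1: place 71 ft³, 29 ft³ left
storage unit 2: place 64 ft³, 36 ft³ left
storage unit 3: place 63 ft³, 37 ft³ left
storage unit 4: place 60 ft³, 40 ft³ left
storage unit 5: place 54 ft³, 46 ft³ left
storage unit 2: place 30 ft³, 6 ft³ left
storage unit 1: place 22 ft³, 7 ft³ left
storage unit 3: place 14 ft³, 23 ft³ left
storage unit 3: place 8 ft³, 15 ft³ left
Final storage units: [71,22] [64,30] [63,14,8] [60] [54].

5 storage units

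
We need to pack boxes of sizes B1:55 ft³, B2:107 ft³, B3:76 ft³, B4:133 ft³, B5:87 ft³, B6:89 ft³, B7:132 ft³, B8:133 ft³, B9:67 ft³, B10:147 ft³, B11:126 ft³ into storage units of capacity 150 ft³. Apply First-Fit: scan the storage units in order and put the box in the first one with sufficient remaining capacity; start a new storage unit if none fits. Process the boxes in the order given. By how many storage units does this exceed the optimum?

First-Fit: [55,76] [107] [133] [87] [89] [132] [133] [67] [147] [126] → 10 storage units.
9 boxes exceed 75 ft³ (half the capacity), and no two of those can share a storage unit, so at least 9 storage units are needed.
An optimal packing achieves that bound: [147] [133] [133] [132] [126] [107] [89,55] [87] [76,67] → 9 storage units.
Excess: 10 − 9 = 1.

1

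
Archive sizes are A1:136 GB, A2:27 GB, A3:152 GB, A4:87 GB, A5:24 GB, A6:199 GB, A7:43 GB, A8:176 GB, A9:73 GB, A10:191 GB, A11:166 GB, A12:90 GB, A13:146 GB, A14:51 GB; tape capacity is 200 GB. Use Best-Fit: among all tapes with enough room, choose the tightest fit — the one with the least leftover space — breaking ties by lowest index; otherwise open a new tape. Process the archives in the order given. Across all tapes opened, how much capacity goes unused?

239

tape 1: place A1 (136 GB), 64 GB left
tape 1: place A2 (27 GB), 37 GB left
tape 2: place A3 (152 GB), 48 GB left
tape 3: place A4 (87 GB), 113 GB left
tape 1: place A5 (24 GB), 13 GB left
tape 4: place A6 (199 GB), 1 GB left
tape 2: place A7 (43 GB), 5 GB left
tape 5: place A8 (176 GB), 24 GB left
tape 3: place A9 (73 GB), 40 GB left
tape 6: place A10 (191 GB), 9 GB left
tape 7: place A11 (166 GB), 34 GB left
tape 8: place A12 (90 GB), 110 GB left
tape 9: place A13 (146 GB), 54 GB left
tape 9: place A14 (51 GB), 3 GB left
9 tapes × 200 GB = 1800 GB; used 1561 GB; unused 239 GB.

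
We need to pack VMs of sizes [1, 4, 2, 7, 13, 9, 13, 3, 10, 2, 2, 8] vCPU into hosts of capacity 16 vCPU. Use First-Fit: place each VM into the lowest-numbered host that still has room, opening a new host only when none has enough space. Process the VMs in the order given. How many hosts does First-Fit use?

Put 1 vCPU in host 1; 15 vCPU remain.
Put 4 vCPU in host 1; 11 vCPU remain.
Put 2 vCPU in host 1; 9 vCPU remain.
Put 7 vCPU in host 1; 2 vCPU remain.
Put 13 vCPU in host 2; 3 vCPU remain.
Put 9 vCPU in host 3; 7 vCPU remain.
Put 13 vCPU in host 4; 3 vCPU remain.
Put 3 vCPU in host 2; 0 vCPU remain.
Put 10 vCPU in host 5; 6 vCPU remain.
Put 2 vCPU in host 1; 0 vCPU remain.
Put 2 vCPU in host 3; 5 vCPU remain.
Put 8 vCPU in host 6; 8 vCPU remain.

6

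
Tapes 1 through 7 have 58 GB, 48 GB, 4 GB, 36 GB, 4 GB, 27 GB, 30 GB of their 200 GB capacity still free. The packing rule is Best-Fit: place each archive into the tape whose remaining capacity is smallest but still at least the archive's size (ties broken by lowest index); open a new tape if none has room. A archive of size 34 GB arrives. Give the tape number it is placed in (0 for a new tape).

4

Tapes with room: tape 1 (58 GB), tape 2 (48 GB), tape 4 (36 GB).
Tightest fit is tape 4 with 36 GB free.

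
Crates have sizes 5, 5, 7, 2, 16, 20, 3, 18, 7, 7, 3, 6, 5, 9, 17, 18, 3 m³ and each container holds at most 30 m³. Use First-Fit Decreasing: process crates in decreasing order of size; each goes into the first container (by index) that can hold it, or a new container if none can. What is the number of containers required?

6 containers

Sorted descending: 20, 18, 18, 17, 16, 9, 7, 7, 7, 6, 5, 5, 5, 3, 3, 3, 2.
Put 20 m³ in container 1; 10 m³ remain.
Put 18 m³ in container 2; 12 m³ remain.
Put 18 m³ in container 3; 12 m³ remain.
Put 17 m³ in container 4; 13 m³ remain.
Put 16 m³ in container 5; 14 m³ remain.
Put 9 m³ in container 1; 1 m³ remain.
Put 7 m³ in container 2; 5 m³ remain.
Put 7 m³ in container 3; 5 m³ remain.
Put 7 m³ in container 4; 6 m³ remain.
Put 6 m³ in container 4; 0 m³ remain.
Put 5 m³ in container 2; 0 m³ remain.
Put 5 m³ in container 3; 0 m³ remain.
Put 5 m³ in container 5; 9 m³ remain.
Put 3 m³ in container 5; 6 m³ remain.
Put 3 m³ in container 5; 3 m³ remain.
Put 3 m³ in container 5; 0 m³ remain.
Put 2 m³ in container 6; 28 m³ remain.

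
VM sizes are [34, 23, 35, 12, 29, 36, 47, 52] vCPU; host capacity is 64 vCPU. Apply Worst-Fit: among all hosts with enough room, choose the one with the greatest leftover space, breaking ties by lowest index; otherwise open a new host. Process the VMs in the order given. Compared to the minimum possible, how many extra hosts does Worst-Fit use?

Worst-Fit: [34,23] [35,12] [29] [36] [47] [52] → 6 hosts.
Total size 268 vCPU; any packing needs at least ⌈268/64⌉ = 5 hosts.
An optimal packing achieves that bound: [52,12] [47] [36,23] [35,29] [34] → 5 hosts.
Excess: 6 − 5 = 1.

1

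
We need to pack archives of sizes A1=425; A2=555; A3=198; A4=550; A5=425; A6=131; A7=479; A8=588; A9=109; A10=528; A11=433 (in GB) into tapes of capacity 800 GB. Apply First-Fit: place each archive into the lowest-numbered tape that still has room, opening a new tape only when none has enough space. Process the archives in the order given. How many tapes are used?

8

A1 (425 GB) → tape 1 (remaining 375 GB)
A2 (555 GB) → tape 2 (remaining 245 GB)
A3 (198 GB) → tape 1 (remaining 177 GB)
A4 (550 GB) → tape 3 (remaining 250 GB)
A5 (425 GB) → tape 4 (remaining 375 GB)
A6 (131 GB) → tape 1 (remaining 46 GB)
A7 (479 GB) → tape 5 (remaining 321 GB)
A8 (588 GB) → tape 6 (remaining 212 GB)
A9 (109 GB) → tape 2 (remaining 136 GB)
A10 (528 GB) → tape 7 (remaining 272 GB)
A11 (433 GB) → tape 8 (remaining 367 GB)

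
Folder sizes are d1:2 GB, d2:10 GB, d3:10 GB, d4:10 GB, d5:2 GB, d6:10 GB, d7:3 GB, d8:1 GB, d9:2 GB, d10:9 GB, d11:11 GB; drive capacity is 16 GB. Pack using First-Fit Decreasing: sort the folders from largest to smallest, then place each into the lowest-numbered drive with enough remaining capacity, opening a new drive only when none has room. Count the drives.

6

Sorted descending: 11, 10, 10, 10, 10, 9, 3, 2, 2, 2, 1.
Put 11 GB in drive 1; 5 GB remain.
Put 10 GB in drive 2; 6 GB remain.
Put 10 GB in drive 3; 6 GB remain.
Put 10 GB in drive 4; 6 GB remain.
Put 10 GB in drive 5; 6 GB remain.
Put 9 GB in drive 6; 7 GB remain.
Put 3 GB in drive 1; 2 GB remain.
Put 2 GB in drive 1; 0 GB remain.
Put 2 GB in drive 2; 4 GB remain.
Put 2 GB in drive 2; 2 GB remain.
Put 1 GB in drive 2; 1 GB remain.
Final drives: [11,3,2] [10,2,2,1] [10] [10] [10] [9].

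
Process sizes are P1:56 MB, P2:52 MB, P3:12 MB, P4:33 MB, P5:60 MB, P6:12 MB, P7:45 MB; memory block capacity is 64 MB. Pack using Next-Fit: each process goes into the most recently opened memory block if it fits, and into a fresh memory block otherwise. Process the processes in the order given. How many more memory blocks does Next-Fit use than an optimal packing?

Next-Fit: [56] [52,12] [33] [60] [12,45] → 5 memory blocks.
Total size 270 MB; any packing needs at least ⌈270/64⌉ = 5 memory blocks.
So 5 is already optimal.

0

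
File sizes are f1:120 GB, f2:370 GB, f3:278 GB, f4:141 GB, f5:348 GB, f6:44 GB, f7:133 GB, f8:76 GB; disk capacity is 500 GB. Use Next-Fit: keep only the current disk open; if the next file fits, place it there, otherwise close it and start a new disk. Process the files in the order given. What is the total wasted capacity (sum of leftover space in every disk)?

f1 (120 GB) → disk 1 (remaining 380 GB)
f2 (370 GB) → disk 1 (remaining 10 GB)
f3 (278 GB) → disk 2 (remaining 222 GB)
f4 (141 GB) → disk 2 (remaining 81 GB)
f5 (348 GB) → disk 3 (remaining 152 GB)
f6 (44 GB) → disk 3 (remaining 108 GB)
f7 (133 GB) → disk 4 (remaining 367 GB)
f8 (76 GB) → disk 4 (remaining 291 GB)
4 disks × 500 GB = 2000 GB; used 1510 GB; unused 490 GB.

490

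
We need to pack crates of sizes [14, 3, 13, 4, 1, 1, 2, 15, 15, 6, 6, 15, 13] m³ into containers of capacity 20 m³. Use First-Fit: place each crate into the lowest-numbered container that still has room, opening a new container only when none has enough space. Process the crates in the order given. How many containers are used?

14 m³ → container 1 (remaining 6 m³)
3 m³ → container 1 (remaining 3 m³)
13 m³ → container 2 (remaining 7 m³)
4 m³ → container 2 (remaining 3 m³)
1 m³ → container 1 (remaining 2 m³)
1 m³ → container 1 (remaining 1 m³)
2 m³ → container 2 (remaining 1 m³)
15 m³ → container 3 (remaining 5 m³)
15 m³ → container 4 (remaining 5 m³)
6 m³ → container 5 (remaining 14 m³)
6 m³ → container 5 (remaining 8 m³)
15 m³ → container 6 (remaining 5 m³)
13 m³ → container 7 (remaining 7 m³)

7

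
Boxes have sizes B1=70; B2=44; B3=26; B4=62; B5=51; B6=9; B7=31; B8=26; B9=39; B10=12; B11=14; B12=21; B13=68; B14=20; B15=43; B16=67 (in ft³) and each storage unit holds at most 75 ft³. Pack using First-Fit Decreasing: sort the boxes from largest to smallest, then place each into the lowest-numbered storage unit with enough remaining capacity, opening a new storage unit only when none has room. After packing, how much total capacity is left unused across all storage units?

72

Sorted descending: 70, 68, 67, 62, 51, 44, 43, 39, 31, 26, 26, 21, 20, 14, 12, 9.
Put 70 ft³ in storage unit 1; 5 ft³ remain.
Put 68 ft³ in storage unit 2; 7 ft³ remain.
Put 67 ft³ in storage unit 3; 8 ft³ remain.
Put 62 ft³ in storage unit 4; 13 ft³ remain.
Put 51 ft³ in storage unit 5; 24 ft³ remain.
Put 44 ft³ in storage unit 6; 31 ft³ remain.
Put 43 ft³ in storage unit 7; 32 ft³ remain.
Put 39 ft³ in storage unit 8; 36 ft³ remain.
Put 31 ft³ in storage unit 6; 0 ft³ remain.
Put 26 ft³ in storage unit 7; 6 ft³ remain.
Put 26 ft³ in storage unit 8; 10 ft³ remain.
Put 21 ft³ in storage unit 5; 3 ft³ remain.
Put 20 ft³ in storage unit 9; 55 ft³ remain.
Put 14 ft³ in storage unit 9; 41 ft³ remain.
Put 12 ft³ in storage unit 4; 1 ft³ remain.
Put 9 ft³ in storage unit 8; 1 ft³ remain.
9 storage units × 75 ft³ = 675 ft³; used 603 ft³; unused 72 ft³.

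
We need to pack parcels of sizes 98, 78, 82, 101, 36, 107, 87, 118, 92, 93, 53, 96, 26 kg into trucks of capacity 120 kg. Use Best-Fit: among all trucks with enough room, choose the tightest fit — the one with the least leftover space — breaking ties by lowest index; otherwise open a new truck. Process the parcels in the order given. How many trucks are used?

11 trucks

truck 1: place 98 kg, 22 kg left
truck 2: place 78 kg, 42 kg left
truck 3: place 82 kg, 38 kg left
truck 4: place 101 kg, 19 kg left
truck 3: place 36 kg, 2 kg left
truck 5: place 107 kg, 13 kg left
truck 6: place 87 kg, 33 kg left
truck 7: place 118 kg, 2 kg left
truck 8: place 92 kg, 28 kg left
truck 9: place 93 kg, 27 kg left
truck 10: place 53 kg, 67 kg left
truck 11: place 96 kg, 24 kg left
truck 9: place 26 kg, 1 kg left
Final trucks: [98] [78] [82,36] [101] [107] [87] [118] [92] [93,26] [53] [96].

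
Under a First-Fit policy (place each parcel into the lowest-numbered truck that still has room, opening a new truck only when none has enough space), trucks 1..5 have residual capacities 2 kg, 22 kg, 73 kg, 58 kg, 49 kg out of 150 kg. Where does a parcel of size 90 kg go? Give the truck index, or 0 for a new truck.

0

No truck has ≥ 90 kg free, so a new truck is opened.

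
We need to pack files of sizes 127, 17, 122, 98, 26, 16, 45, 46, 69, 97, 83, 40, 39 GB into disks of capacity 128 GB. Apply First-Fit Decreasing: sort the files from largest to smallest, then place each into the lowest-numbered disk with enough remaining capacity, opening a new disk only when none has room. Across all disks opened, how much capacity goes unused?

71

Sorted descending: 127, 122, 98, 97, 83, 69, 46, 45, 40, 39, 26, 17, 16.
127 GB → disk 1 (remaining 1 GB)
122 GB → disk 2 (remaining 6 GB)
98 GB → disk 3 (remaining 30 GB)
97 GB → disk 4 (remaining 31 GB)
83 GB → disk 5 (remaining 45 GB)
69 GB → disk 6 (remaining 59 GB)
46 GB → disk 6 (remaining 13 GB)
45 GB → disk 5 (remaining 0 GB)
40 GB → disk 7 (remaining 88 GB)
39 GB → disk 7 (remaining 49 GB)
26 GB → disk 3 (remaining 4 GB)
17 GB → disk 4 (remaining 14 GB)
16 GB → disk 7 (remaining 33 GB)
7 disks × 128 GB = 896 GB; used 825 GB; unused 71 GB.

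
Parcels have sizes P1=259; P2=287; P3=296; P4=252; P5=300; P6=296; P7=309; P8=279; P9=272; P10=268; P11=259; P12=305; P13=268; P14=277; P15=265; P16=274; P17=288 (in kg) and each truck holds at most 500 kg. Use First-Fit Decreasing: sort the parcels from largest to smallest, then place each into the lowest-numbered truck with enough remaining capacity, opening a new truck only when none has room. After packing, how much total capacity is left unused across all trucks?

Sorted descending: 309, 305, 300, 296, 296, 288, 287, 279, 277, 274, 272, 268, 268, 265, 259, 259, 252.
309 kg → truck 1 (remaining 191 kg)
305 kg → truck 2 (remaining 195 kg)
300 kg → truck 3 (remaining 200 kg)
296 kg → truck 4 (remaining 204 kg)
296 kg → truck 5 (remaining 204 kg)
288 kg → truck 6 (remaining 212 kg)
287 kg → truck 7 (remaining 213 kg)
279 kg → truck 8 (remaining 221 kg)
277 kg → truck 9 (remaining 223 kg)
274 kg → truck 10 (remaining 226 kg)
272 kg → truck 11 (remaining 228 kg)
268 kg → truck 12 (remaining 232 kg)
268 kg → truck 13 (remaining 232 kg)
265 kg → truck 14 (remaining 235 kg)
259 kg → truck 15 (remaining 241 kg)
259 kg → truck 16 (remaining 241 kg)
252 kg → truck 17 (remaining 248 kg)
17 trucks × 500 kg = 8500 kg; used 4754 kg; unused 3746 kg.

3746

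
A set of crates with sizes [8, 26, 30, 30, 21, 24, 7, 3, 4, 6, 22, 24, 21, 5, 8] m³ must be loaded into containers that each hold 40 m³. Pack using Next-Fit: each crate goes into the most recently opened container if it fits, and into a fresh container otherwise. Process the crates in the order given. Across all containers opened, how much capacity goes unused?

container 1: place 8 m³, 32 m³ left
container 1: place 26 m³, 6 m³ left
container 2: place 30 m³, 10 m³ left
container 3: place 30 m³, 10 m³ left
container 4: place 21 m³, 19 m³ left
container 5: place 24 m³, 16 m³ left
container 5: place 7 m³, 9 m³ left
container 5: place 3 m³, 6 m³ left
container 5: place 4 m³, 2 m³ left
container 6: place 6 m³, 34 m³ left
container 6: place 22 m³, 12 m³ left
container 7: place 24 m³, 16 m³ left
container 8: place 21 m³, 19 m³ left
container 8: place 5 m³, 14 m³ left
container 8: place 8 m³, 6 m³ left
8 containers × 40 m³ = 320 m³; used 239 m³; unused 81 m³.

81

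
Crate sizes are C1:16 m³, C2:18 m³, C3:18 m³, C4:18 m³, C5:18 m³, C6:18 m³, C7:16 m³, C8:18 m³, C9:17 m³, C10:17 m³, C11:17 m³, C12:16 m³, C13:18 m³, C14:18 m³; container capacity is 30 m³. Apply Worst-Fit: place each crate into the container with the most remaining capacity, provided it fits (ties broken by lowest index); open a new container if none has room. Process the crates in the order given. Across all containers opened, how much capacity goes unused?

177

container 1: place C1 (16 m³), 14 m³ left
container 2: place C2 (18 m³), 12 m³ left
container 3: place C3 (18 m³), 12 m³ left
container 4: place C4 (18 m³), 12 m³ left
container 5: place C5 (18 m³), 12 m³ left
container 6: place C6 (18 m³), 12 m³ left
container 7: place C7 (16 m³), 14 m³ left
container 8: place C8 (18 m³), 12 m³ left
container 9: place C9 (17 m³), 13 m³ left
container 10: place C10 (17 m³), 13 m³ left
container 11: place C11 (17 m³), 13 m³ left
container 12: place C12 (16 m³), 14 m³ left
container 13: place C13 (18 m³), 12 m³ left
container 14: place C14 (18 m³), 12 m³ left
14 containers × 30 m³ = 420 m³; used 243 m³; unused 177 m³.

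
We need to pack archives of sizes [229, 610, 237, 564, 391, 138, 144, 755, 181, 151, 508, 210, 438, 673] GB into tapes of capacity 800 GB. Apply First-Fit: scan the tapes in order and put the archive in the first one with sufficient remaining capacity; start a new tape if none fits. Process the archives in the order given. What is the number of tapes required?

229 GB → tape 1 (remaining 571 GB)
610 GB → tape 2 (remaining 190 GB)
237 GB → tape 1 (remaining 334 GB)
564 GB → tape 3 (remaining 236 GB)
391 GB → tape 4 (remaining 409 GB)
138 GB → tape 1 (remaining 196 GB)
144 GB → tape 1 (remaining 52 GB)
755 GB → tape 5 (remaining 45 GB)
181 GB → tape 2 (remaining 9 GB)
151 GB → tape 3 (remaining 85 GB)
508 GB → tape 6 (remaining 292 GB)
210 GB → tape 4 (remaining 199 GB)
438 GB → tape 7 (remaining 362 GB)
673 GB → tape 8 (remaining 127 GB)
Final tapes: [229,237,138,144] [610,181] [564,151] [391,210] [755] [508] [438] [673].

8 tapes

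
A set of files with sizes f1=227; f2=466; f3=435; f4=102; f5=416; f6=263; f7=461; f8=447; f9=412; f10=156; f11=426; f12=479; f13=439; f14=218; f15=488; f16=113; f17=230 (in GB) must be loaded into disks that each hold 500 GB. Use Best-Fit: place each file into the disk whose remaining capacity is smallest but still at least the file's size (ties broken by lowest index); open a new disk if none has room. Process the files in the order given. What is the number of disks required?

f1 (227 GB) → disk 1 (remaining 273 GB)
f2 (466 GB) → disk 2 (remaining 34 GB)
f3 (435 GB) → disk 3 (remaining 65 GB)
f4 (102 GB) → disk 1 (remaining 171 GB)
f5 (416 GB) → disk 4 (remaining 84 GB)
f6 (263 GB) → disk 5 (remaining 237 GB)
f7 (461 GB) → disk 6 (remaining 39 GB)
f8 (447 GB) → disk 7 (remaining 53 GB)
f9 (412 GB) → disk 8 (remaining 88 GB)
f10 (156 GB) → disk 1 (remaining 15 GB)
f11 (426 GB) → disk 9 (remaining 74 GB)
f12 (479 GB) → disk 10 (remaining 21 GB)
f13 (439 GB) → disk 11 (remaining 61 GB)
f14 (218 GB) → disk 5 (remaining 19 GB)
f15 (488 GB) → disk 12 (remaining 12 GB)
f16 (113 GB) → disk 13 (remaining 387 GB)
f17 (230 GB) → disk 13 (remaining 157 GB)

13 disks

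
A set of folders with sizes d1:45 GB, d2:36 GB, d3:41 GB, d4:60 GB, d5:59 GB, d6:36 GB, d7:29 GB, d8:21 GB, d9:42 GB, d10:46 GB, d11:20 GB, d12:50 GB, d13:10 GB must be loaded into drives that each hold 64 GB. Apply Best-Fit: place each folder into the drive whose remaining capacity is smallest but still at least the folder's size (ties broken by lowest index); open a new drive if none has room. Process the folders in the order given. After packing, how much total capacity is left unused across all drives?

145

drive 1: place d1 (45 GB), 19 GB left
drive 2: place d2 (36 GB), 28 GB left
drive 3: place d3 (41 GB), 23 GB left
drive 4: place d4 (60 GB), 4 GB left
drive 5: place d5 (59 GB), 5 GB left
drive 6: place d6 (36 GB), 28 GB left
drive 7: place d7 (29 GB), 35 GB left
drive 3: place d8 (21 GB), 2 GB left
drive 8: place d9 (42 GB), 22 GB left
drive 9: place d10 (46 GB), 18 GB left
drive 8: place d11 (20 GB), 2 GB left
drive 10: place d12 (50 GB), 14 GB left
drive 10: place d13 (10 GB), 4 GB left
10 drives × 64 GB = 640 GB; used 495 GB; unused 145 GB.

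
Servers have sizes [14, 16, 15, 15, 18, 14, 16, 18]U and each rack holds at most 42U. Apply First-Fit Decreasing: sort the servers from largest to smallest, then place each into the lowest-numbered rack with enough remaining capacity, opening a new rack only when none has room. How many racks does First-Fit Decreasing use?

Sorted descending: 18, 18, 16, 16, 15, 15, 14, 14.
Put 18U in rack 1; 24U remain.
Put 18U in rack 1; 6U remain.
Put 16U in rack 2; 26U remain.
Put 16U in rack 2; 10U remain.
Put 15U in rack 3; 27U remain.
Put 15U in rack 3; 12U remain.
Put 14U in rack 4; 28U remain.
Put 14U in rack 4; 14U remain.

4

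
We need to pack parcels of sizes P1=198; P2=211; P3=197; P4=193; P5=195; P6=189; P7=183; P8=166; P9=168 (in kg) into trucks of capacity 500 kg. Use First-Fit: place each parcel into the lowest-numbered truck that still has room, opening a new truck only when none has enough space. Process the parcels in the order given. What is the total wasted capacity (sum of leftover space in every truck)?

800

Put P1 (198 kg) in truck 1; 302 kg remain.
Put P2 (211 kg) in truck 1; 91 kg remain.
Put P3 (197 kg) in truck 2; 303 kg remain.
Put P4 (193 kg) in truck 2; 110 kg remain.
Put P5 (195 kg) in truck 3; 305 kg remain.
Put P6 (189 kg) in truck 3; 116 kg remain.
Put P7 (183 kg) in truck 4; 317 kg remain.
Put P8 (166 kg) in truck 4; 151 kg remain.
Put P9 (168 kg) in truck 5; 332 kg remain.
5 trucks × 500 kg = 2500 kg; used 1700 kg; unused 800 kg.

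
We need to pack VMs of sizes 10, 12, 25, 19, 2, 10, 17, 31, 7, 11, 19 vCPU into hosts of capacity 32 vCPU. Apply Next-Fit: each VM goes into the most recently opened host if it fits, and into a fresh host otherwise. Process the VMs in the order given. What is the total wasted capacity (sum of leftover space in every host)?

host 1: place 10 vCPU, 22 vCPU left
host 1: place 12 vCPU, 10 vCPU left
host 2: place 25 vCPU, 7 vCPU left
host 3: place 19 vCPU, 13 vCPU left
host 3: place 2 vCPU, 11 vCPU left
host 3: place 10 vCPU, 1 vCPU left
host 4: place 17 vCPU, 15 vCPU left
host 5: place 31 vCPU, 1 vCPU left
host 6: place 7 vCPU, 25 vCPU left
host 6: place 11 vCPU, 14 vCPU left
host 7: place 19 vCPU, 13 vCPU left
7 hosts × 32 vCPU = 224 vCPU; used 163 vCPU; unused 61 vCPU.

61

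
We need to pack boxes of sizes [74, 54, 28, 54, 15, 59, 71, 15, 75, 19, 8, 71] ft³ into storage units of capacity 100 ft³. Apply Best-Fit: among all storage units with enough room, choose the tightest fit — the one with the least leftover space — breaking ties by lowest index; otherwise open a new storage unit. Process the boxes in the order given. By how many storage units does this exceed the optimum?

0

Best-Fit: [74,15,8] [54,28,15] [54] [59] [71] [75,19] [71] → 7 storage units.
7 boxes exceed 50 ft³ (half the capacity), and no two of those can share a storage unit, so at least 7 storage units are needed.
So 7 is already optimal.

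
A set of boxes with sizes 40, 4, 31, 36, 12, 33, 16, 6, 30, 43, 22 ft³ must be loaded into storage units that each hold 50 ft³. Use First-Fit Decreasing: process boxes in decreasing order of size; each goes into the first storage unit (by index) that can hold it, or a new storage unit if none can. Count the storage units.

Sorted descending: 43, 40, 36, 33, 31, 30, 22, 16, 12, 6, 4.
43 ft³ → storage unit 1 (remaining 7 ft³)
40 ft³ → storage unit 2 (remaining 10 ft³)
36 ft³ → storage unit 3 (remaining 14 ft³)
33 ft³ → storage unit 4 (remaining 17 ft³)
31 ft³ → storage unit 5 (remaining 19 ft³)
30 ft³ → storage unit 6 (remaining 20 ft³)
22 ft³ → storage unit 7 (remaining 28 ft³)
16 ft³ → storage unit 4 (remaining 1 ft³)
12 ft³ → storage unit 3 (remaining 2 ft³)
6 ft³ → storage unit 1 (remaining 1 ft³)
4 ft³ → storage unit 2 (remaining 6 ft³)

7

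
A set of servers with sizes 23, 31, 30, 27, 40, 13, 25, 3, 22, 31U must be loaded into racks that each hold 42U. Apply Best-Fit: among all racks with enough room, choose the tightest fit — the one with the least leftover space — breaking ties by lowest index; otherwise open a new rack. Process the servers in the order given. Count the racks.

rack 1: place 23U, 19U left
rack 2: place 31U, 11U left
rack 3: place 30U, 12U left
rack 4: place 27U, 15U left
rack 5: place 40U, 2U left
rack 4: place 13U, 2U left
rack 6: place 25U, 17U left
rack 2: place 3U, 8U left
rack 7: place 22U, 20U left
rack 8: place 31U, 11U left
Final racks: [23] [31,3] [30] [27,13] [40] [25] [22] [31].

8 racks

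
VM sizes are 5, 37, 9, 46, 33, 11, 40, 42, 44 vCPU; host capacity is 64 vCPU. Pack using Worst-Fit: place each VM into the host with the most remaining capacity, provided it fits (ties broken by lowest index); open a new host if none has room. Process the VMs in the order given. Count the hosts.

5 vCPU → host 1 (remaining 59 vCPU)
37 vCPU → host 1 (remaining 22 vCPU)
9 vCPU → host 1 (remaining 13 vCPU)
46 vCPU → host 2 (remaining 18 vCPU)
33 vCPU → host 3 (remaining 31 vCPU)
11 vCPU → host 3 (remaining 20 vCPU)
40 vCPU → host 4 (remaining 24 vCPU)
42 vCPU → host 5 (remaining 22 vCPU)
44 vCPU → host 6 (remaining 20 vCPU)

6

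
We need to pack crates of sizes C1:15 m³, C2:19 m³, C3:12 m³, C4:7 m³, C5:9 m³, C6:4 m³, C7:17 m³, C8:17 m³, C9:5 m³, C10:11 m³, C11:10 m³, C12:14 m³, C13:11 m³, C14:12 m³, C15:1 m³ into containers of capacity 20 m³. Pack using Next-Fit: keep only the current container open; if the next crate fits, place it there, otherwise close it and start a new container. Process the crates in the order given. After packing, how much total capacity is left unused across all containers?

C1 (15 m³) → container 1 (remaining 5 m³)
C2 (19 m³) → container 2 (remaining 1 m³)
C3 (12 m³) → container 3 (remaining 8 m³)
C4 (7 m³) → container 3 (remaining 1 m³)
C5 (9 m³) → container 4 (remaining 11 m³)
C6 (4 m³) → container 4 (remaining 7 m³)
C7 (17 m³) → container 5 (remaining 3 m³)
C8 (17 m³) → container 6 (remaining 3 m³)
C9 (5 m³) → container 7 (remaining 15 m³)
C10 (11 m³) → container 7 (remaining 4 m³)
C11 (10 m³) → container 8 (remaining 10 m³)
C12 (14 m³) → container 9 (remaining 6 m³)
C13 (11 m³) → container 10 (remaining 9 m³)
C14 (12 m³) → container 11 (remaining 8 m³)
C15 (1 m³) → container 11 (remaining 7 m³)
11 containers × 20 m³ = 220 m³; used 164 m³; unused 56 m³.

56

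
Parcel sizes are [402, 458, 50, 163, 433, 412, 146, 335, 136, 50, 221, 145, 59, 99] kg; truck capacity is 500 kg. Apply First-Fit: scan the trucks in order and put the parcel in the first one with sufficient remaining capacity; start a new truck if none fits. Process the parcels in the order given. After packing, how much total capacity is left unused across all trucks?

391

truck 1: place 402 kg, 98 kg left
truck 2: place 458 kg, 42 kg left
truck 1: place 50 kg, 48 kg left
truck 3: place 163 kg, 337 kg left
truck 4: place 433 kg, 67 kg left
truck 5: place 412 kg, 88 kg left
truck 3: place 146 kg, 191 kg left
truck 6: place 335 kg, 165 kg left
truck 3: place 136 kg, 55 kg left
truck 3: place 50 kg, 5 kg left
truck 7: place 221 kg, 279 kg left
truck 6: place 145 kg, 20 kg left
truck 4: place 59 kg, 8 kg left
truck 7: place 99 kg, 180 kg left
7 trucks × 500 kg = 3500 kg; used 3109 kg; unused 391 kg.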